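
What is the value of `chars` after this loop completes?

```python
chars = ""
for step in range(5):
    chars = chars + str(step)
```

Concatenate digits 0 to 4
`chars` takes the values: "" → "0" → "01" → "012" → "0123" → "01234"

Answer: "01234"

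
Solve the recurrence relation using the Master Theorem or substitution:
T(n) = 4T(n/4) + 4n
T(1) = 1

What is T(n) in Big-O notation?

By Master Theorem: a=4, b=4, f(n)=4n. Since log_4(4) = 1 and f(n) = Θ(n^1), Case 2 applies. T(n) = O(n log n).

Answer: O(n log n)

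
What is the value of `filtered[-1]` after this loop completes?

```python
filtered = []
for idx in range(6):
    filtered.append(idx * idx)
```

Last element of squares 0 to 5
`filtered` takes the values: [] → [0] → [0, 1] → [0, 1, 4] → [0, 1, 4, 9] → [0, 1, 4, 9, 16] → [0, 1, 4, 9, 16, 25]
So `filtered[-1]` = 25

Answer: 25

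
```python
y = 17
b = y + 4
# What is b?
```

Trace:
`y = 17` → y = 17
`b = y + 4` → b = 21
So b = 21

Answer: 21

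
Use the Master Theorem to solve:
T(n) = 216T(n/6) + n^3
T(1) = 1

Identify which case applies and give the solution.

a=216, b=6, f(n)=n^3. log_6(216) = 3. Since c=3 = 3, Case 2 applies: T(n) = Θ(n^log_b(a) · log n) = O(n^3 log n).

Answer: O(n^3 log n) - Case 2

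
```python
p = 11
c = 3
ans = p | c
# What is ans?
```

Trace:
`p = 11` → p = 11
`c = 3` → c = 3
`ans = p | c` → ans = 11
So ans = 11

Answer: 11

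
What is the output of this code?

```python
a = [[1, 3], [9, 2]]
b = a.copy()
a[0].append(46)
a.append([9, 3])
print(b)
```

Key concept: shallow copy with nested lists.
Step by step:
`a = [[1, 3], [9, 2]]` → a = [[1, 3], [9, 2]]
`b = a.copy()` → b = [[1, 3], [9, 2]]
`a[0].append(46)` → a = [[1, 3, 46], [9, 2]]; b = [[1, 3, 46], [9, 2]]
`a.append([9, 3])` → a = [[1, 3, 46], [9, 2], [9, 3]]
`print(b)` → prints [[1, 3, 46], [9, 2]]

Answer: [[1, 3, 46], [9, 2]]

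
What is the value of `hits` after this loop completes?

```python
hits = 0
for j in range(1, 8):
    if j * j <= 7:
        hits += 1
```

Count numbers where j² ≤ 7
`hits` takes the values: 0 → 1 → 2

Answer: 2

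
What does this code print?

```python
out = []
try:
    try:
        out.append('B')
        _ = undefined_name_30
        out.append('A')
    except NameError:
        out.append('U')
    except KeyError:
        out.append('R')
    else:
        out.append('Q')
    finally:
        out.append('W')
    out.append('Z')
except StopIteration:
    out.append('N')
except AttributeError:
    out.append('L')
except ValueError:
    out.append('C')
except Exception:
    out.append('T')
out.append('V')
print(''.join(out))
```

Execution trace: 'B' (inner try body) → 'U' (inner except NameError) → 'W' (inner finally) → 'Z' (try body, no exception) → 'V' (after the try/except). Output: BUWZV

Answer: BUWZV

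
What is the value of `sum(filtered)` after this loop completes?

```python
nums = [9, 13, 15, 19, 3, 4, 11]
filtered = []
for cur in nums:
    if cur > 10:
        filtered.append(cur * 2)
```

Sum of doubled values > 10
`filtered` takes the values: [] → [26] → [26, 30] → [26, 30, 38] → [26, 30, 38, 22]
So `sum(filtered)` = 116

Answer: 116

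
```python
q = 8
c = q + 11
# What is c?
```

Trace:
`q = 8` → q = 8
`c = q + 11` → c = 19
So c = 19

Answer: 19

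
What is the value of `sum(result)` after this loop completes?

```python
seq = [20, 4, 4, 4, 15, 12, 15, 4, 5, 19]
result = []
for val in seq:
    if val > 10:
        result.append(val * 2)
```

Sum of doubled values > 10
`result` takes the values: [] → [40] → [40, 30] → [40, 30, 24] → [40, 30, 24, 30] → [40, 30, 24, 30, 38]
So `sum(result)` = 162

Answer: 162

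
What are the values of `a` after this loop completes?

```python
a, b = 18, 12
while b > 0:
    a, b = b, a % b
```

GCD of 18 and 12
`a` takes the values: 18 → 12 → 6

Answer: 6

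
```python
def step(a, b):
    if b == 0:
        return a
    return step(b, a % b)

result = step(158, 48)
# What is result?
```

step(158, 48) -> step(48, 14) -> step(14, 6) -> step(6, 2) -> step(2, 0) -> 2

Answer: 2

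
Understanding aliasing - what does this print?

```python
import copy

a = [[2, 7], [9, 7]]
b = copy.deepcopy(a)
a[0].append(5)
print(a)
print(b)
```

Key concept: deep copy is fully independent.
Step by step:
`a = [[2, 7], [9, 7]]` → a = [[2, 7], [9, 7]]
`b = copy.deepcopy(a)` → b = [[2, 7], [9, 7]]
`a[0].append(5)` → a = [[2, 7, 5], [9, 7]]
`print(a)` → prints [[2, 7, 5], [9, 7]]
`print(b)` → prints [[2, 7], [9, 7]]

Answer:
[[2, 7, 5], [9, 7]]
[[2, 7], [9, 7]]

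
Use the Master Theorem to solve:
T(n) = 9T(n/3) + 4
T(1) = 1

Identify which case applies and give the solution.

a=9, b=3, f(n)=4. log_3(9) = 2. Since c=0 < 2, Case 1 applies: T(n) = Θ(n^log_b(a)) = O(n^2).

Answer: O(n^2) - Case 1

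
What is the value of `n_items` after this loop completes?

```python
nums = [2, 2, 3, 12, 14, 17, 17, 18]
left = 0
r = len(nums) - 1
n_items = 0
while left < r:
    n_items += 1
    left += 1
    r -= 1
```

Iterations until pointers meet (list length 8)
`n_items` takes the values: 0 → 1 → 2 → 3 → 4

Answer: 4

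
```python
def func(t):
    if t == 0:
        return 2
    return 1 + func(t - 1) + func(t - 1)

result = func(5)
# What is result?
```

func(t) = 1 + 2·func(t-1), func(0)=2. Closed form: (2+1)·2^5 - 1 = 95.

Answer: 95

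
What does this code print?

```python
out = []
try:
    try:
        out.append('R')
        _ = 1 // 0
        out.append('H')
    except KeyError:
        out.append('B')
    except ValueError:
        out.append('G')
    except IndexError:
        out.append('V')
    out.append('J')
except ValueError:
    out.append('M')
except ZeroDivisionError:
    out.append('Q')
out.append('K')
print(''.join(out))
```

Execution trace: 'R' (inner try body) → 'Q' (except ZeroDivisionError) → 'K' (after the try/except). Output: RQK

Answer: RQK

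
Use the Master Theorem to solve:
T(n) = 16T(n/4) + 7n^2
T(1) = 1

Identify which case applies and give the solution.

a=16, b=4, f(n)=7n^2. log_4(16) = 2. Since c=2 = 2, Case 2 applies: T(n) = Θ(n^log_b(a) · log n) = O(n^2 log n).

Answer: O(n^2 log n) - Case 2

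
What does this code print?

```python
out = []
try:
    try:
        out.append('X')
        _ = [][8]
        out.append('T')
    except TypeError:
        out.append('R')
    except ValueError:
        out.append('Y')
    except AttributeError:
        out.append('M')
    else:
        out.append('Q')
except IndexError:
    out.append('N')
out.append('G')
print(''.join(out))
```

Execution trace: 'X' (try body) → 'N' (outer except IndexError) → 'G' (after the try/except). Output: XNG

Answer: XNG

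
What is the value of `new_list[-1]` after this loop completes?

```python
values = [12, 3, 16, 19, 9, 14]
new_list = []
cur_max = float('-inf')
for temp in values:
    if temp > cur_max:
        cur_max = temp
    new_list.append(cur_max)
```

Running max ends at 19
`new_list` takes the values: [] → [12] → [12, 12] → [12, 12, 16] → [12, 12, 16, 19] → [12, 12, 16, 19, 19] → [12, 12, 16, 19, 19, 19]
So `new_list[-1]` = 19

Answer: 19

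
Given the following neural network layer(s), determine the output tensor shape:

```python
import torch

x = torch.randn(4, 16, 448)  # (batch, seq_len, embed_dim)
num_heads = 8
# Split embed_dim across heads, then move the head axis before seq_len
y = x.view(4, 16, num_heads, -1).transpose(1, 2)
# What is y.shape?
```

Input: (4, 16, 448) -> head_dim = 448 // 8 = 56; after view: (4, 16, 8, 56) -> after transpose(1, 2): (4, 8, 16, 56) -> Output: (4, 8, 16, 56)

Answer: (4, 8, 16, 56)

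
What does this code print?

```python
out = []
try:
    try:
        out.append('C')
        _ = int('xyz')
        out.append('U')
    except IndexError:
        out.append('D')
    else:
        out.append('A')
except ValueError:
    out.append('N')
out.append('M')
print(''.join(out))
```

Execution trace: 'C' (inner try body) → 'N' (outer except ValueError) → 'M' (after the try/except). Output: CNM

Answer: CNM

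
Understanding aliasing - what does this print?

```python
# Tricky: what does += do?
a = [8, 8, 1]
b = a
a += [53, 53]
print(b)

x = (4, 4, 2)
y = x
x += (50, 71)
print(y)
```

Key concept: += behavior differs for mutable vs immutable.
Step by step:
`a = [8, 8, 1]` → a = [8, 8, 1]
`b = a` → b = [8, 8, 1] (same object as a)
`a += [53, 53]` → a = [8, 8, 1, 53, 53] (same object as b); b = [8, 8, 1, 53, 53] (same object as a)
`print(b)` → prints [8, 8, 1, 53, 53]
`x = (4, 4, 2)` → x = (4, 4, 2)
`y = x` → y = (4, 4, 2)
`x += (50, 71)` → x = (4, 4, 2, 50, 71)
`print(y)` → prints (4, 4, 2)

Answer:
[8, 8, 1, 53, 53]
(4, 4, 2)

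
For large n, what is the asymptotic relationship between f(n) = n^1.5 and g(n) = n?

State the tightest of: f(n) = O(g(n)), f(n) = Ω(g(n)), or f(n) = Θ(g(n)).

n^1.5 vs n: f(n) = Ω(g(n)) but not O(g(n)) — n^1.5 grows strictly faster than n.

Answer: f(n) = Ω(g(n)) but not O(g(n)) — n^1.5 grows strictly faster than n.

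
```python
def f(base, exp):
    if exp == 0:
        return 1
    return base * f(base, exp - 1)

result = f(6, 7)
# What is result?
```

f(6, 7) = 6 * 6 * 6 * 6 * 6 * 6 * 6 = 279936

Answer: 279936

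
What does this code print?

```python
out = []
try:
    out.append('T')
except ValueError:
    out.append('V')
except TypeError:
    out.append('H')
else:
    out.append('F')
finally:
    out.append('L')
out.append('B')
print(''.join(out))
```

Execution trace: 'T' (try body, no exception) → 'F' (else) → 'L' (finally) → 'B' (after the try/except). Output: TFLB

Answer: TFLB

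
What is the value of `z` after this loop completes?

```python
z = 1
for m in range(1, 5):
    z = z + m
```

Start at 1, add 1 through 4
`z` takes the values: 1 → 2 → 4 → 7 → 11

Answer: 11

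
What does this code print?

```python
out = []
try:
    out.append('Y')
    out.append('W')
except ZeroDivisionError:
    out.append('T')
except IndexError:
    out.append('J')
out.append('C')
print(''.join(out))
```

Execution trace: 'Y' (try body) → 'W' (try body, no exception) → 'C' (after the try/except). Output: YWC

Answer: YWC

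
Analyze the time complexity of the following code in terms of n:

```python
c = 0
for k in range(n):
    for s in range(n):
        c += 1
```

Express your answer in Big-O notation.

Each loop level contributes: n × n. Multiplying the contributions gives O(n^2).

Answer: O(n^2)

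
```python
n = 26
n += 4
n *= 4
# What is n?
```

Trace:
`n = 26` → n = 26
`n += 4` → n = 30
`n *= 4` → n = 120
So n = 120

Answer: 120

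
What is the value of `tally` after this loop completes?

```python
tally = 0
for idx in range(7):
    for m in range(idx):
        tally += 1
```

Triangle number: 0+1+2+...+6
`tally` takes the values: 0 → 1 → 2 → 3 → 4 → 5 → 6 → 7 → 8 → 9 → 10 → 11 → 12 → 13 → 14 → 15 → 16 → 17 → 18 → 19 → 20 → 21

Answer: 21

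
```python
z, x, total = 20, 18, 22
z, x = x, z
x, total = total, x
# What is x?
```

Trace:
`z, x, total = 20, 18, 22` → z = 20; x = 18; total = 22
`z, x = x, z` → z = 18; x = 20
`x, total = total, x` → x = 22; total = 20
So x = 22

Answer: 22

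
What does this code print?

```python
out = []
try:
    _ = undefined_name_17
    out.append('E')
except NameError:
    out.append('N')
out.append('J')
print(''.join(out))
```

Execution trace: 'N' (except NameError) → 'J' (after the try/except). Output: NJ

Answer: NJ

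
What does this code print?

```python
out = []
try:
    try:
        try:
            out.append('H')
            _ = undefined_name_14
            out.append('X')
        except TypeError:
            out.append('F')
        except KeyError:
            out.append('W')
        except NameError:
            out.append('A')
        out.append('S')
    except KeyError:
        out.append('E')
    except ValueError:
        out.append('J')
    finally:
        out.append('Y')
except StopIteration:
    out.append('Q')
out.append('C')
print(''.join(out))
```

Execution trace: 'H' (inner try body) → 'A' (inner except NameError) → 'S' (try body, no exception) → 'Y' (finally) → 'C' (after the try/except). Output: HASYC

Answer: HASYC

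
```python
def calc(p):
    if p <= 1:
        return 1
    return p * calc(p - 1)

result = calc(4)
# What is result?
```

calc(4) = 4 * 3 * 2 * 1 = 24

Answer: 24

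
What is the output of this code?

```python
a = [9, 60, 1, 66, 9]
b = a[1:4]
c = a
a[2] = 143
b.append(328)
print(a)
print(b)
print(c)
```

Key concept: slice vs alias.
Step by step:
`a = [9, 60, 1, 66, 9]` → a = [9, 60, 1, 66, 9]
`b = a[1:4]` → b = [60, 1, 66]
`c = a` → c = [9, 60, 1, 66, 9] (same object as a)
`a[2] = 143` → a = [9, 60, 143, 66, 9] (same object as c); c = [9, 60, 143, 66, 9] (same object as a)
`b.append(328)` → b = [60, 1, 66, 328]
`print(a)` → prints [9, 60, 143, 66, 9]
`print(b)` → prints [60, 1, 66, 328]
`print(c)` → prints [9, 60, 143, 66, 9]

Answer:
[9, 60, 143, 66, 9]
[60, 1, 66, 328]
[9, 60, 143, 66, 9]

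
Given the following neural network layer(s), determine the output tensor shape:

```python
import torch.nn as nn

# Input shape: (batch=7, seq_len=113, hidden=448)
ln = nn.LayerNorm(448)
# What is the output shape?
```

Input: (7, 113, 448) -> Output: (7, 113, 448)

Answer: (7, 113, 448)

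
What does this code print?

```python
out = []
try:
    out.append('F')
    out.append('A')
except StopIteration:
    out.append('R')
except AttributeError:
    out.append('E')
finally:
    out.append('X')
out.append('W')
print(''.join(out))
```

Execution trace: 'F' (try body) → 'A' (try body, no exception) → 'X' (finally) → 'W' (after the try/except). Output: FAXW

Answer: FAXW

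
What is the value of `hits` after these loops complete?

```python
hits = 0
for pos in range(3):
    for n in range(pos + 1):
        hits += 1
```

Triangle: 1 + 2 + ... + 3
`hits` takes the values: 0 → 1 → 2 → 3 → 4 → 5 → 6

Answer: 6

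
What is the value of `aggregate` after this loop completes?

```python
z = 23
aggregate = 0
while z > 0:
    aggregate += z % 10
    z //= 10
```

Sum digits of 23
`aggregate` takes the values: 0 → 3 → 5

Answer: 5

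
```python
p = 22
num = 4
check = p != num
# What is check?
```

Trace:
`p = 22` → p = 22
`num = 4` → num = 4
`check = p != num` → check = True
So check = True

Answer: True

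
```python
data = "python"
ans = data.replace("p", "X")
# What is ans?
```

Trace:
`data = "python"` → data = 'python'
`ans = data.replace("p", "X")` → ans = 'Xython'
So ans = 'Xython'

Answer: 'Xython'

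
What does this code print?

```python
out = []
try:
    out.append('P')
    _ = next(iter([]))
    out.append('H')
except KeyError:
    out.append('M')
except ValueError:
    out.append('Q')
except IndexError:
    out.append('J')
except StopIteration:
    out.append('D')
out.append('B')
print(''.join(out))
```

Execution trace: 'P' (try body) → 'D' (except StopIteration) → 'B' (after the try/except). Output: PDB

Answer: PDB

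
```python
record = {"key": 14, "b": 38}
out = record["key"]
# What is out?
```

Trace:
`record = {"key": 14, "b": 38}` → record = {'key': 14, 'b': 38}
`out = record["key"]` → out = 14
So out = 14

Answer: 14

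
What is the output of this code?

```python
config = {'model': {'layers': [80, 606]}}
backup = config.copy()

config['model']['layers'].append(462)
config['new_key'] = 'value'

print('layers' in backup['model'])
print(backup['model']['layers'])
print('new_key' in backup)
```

Key concept: shallow copy gotcha with nested dict.
Step by step:
`config = {'model': {'layers': [80, 606]}}` → config = {'model': {'layers': [80, 606]}}
`backup = config.copy()` → backup = {'model': {'layers': [80, 606]}}
`config['model']['layers'].append(462)` → config = {'model': {'layers': [80, 606, 462]}}; backup = {'model': {'layers': [80, 606, 462]}}
`config['new_key'] = 'value'` → config = {'model': {'layers': [80, 606, 462]}, 'new_key': 'value'}
`print('layers' in backup['model'])` → prints True
`print(backup['model']['layers'])` → prints [80, 606, 462]
`print('new_key' in backup)` → prints False

Answer:
True
[80, 606, 462]
False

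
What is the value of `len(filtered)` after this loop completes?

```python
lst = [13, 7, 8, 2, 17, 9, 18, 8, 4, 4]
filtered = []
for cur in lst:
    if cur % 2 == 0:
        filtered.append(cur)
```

Count even numbers in [13, 7, 8, 2, 17, 9, 18, 8, 4, 4]
`filtered` takes the values: [] → [8] → [8, 2] → [8, 2, 18] → [8, 2, 18, 8] → [8, 2, 18, 8, 4] → [8, 2, 18, 8, 4, 4]
So `len(filtered)` = 6

Answer: 6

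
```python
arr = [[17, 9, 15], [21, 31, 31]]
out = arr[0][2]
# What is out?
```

Trace:
`arr = [[17, 9, 15], [21, 31, 31]]` → arr = [[17, 9, 15], [21, 31, 31]]
`out = arr[0][2]` → out = 15
So out = 15

Answer: 15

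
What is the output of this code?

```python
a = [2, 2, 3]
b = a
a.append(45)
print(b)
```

Key concept: basic list aliasing.
Step by step:
`a = [2, 2, 3]` → a = [2, 2, 3]
`b = a` → b = [2, 2, 3] (same object as a)
`a.append(45)` → a = [2, 2, 3, 45] (same object as b); b = [2, 2, 3, 45] (same object as a)
`print(b)` → prints [2, 2, 3, 45]

Answer: [2, 2, 3, 45]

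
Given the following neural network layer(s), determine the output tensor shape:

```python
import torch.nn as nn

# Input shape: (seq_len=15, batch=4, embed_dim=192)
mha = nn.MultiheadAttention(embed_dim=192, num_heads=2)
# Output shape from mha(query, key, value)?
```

Input: (15, 4, 192) -> Output: (15, 4, 192)

Answer: (15, 4, 192)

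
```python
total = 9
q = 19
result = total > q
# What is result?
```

Trace:
`total = 9` → total = 9
`q = 19` → q = 19
`result = total > q` → result = False
So result = False

Answer: False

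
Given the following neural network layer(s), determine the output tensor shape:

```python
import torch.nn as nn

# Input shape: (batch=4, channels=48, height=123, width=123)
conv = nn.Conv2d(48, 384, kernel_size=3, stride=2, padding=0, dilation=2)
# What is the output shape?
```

Input: (4, 48, 123, 123) -> Output: (4, 384, 60, 60)

Answer: (4, 384, 60, 60)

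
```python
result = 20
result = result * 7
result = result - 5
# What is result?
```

Trace:
`result = 20` → result = 20
`result = result * 7` → result = 140
`result = result - 5` → result = 135
So result = 135

Answer: 135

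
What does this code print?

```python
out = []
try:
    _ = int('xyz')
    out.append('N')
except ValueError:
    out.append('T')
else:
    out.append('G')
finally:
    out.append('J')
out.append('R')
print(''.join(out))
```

Execution trace: 'T' (except ValueError) → 'J' (finally) → 'R' (after the try/except). Output: TJR

Answer: TJR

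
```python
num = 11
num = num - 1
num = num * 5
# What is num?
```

Trace:
`num = 11` → num = 11
`num = num - 1` → num = 10
`num = num * 5` → num = 50
So num = 50

Answer: 50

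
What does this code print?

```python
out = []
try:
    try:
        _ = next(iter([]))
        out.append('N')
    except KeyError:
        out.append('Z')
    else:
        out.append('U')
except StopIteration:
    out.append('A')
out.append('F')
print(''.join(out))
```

Execution trace: 'A' (outer except StopIteration) → 'F' (after the try/except). Output: AF

Answer: AF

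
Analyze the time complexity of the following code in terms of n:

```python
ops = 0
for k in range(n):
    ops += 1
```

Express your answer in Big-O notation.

Each loop level contributes: n. Multiplying the contributions gives O(n).

Answer: O(n)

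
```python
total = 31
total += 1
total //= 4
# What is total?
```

Trace:
`total = 31` → total = 31
`total += 1` → total = 32
`total //= 4` → total = 8
So total = 8

Answer: 8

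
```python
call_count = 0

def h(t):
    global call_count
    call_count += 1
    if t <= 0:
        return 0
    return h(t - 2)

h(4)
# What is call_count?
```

Linear recursion stepping by 2: 3 calls from t=4 down to ≤0.

Answer: 3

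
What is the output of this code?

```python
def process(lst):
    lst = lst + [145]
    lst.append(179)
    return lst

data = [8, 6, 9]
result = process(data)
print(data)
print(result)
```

Key concept: rebinding parameter vs mutation.
Step by step:
`data = [8, 6, 9]` → data = [8, 6, 9]
`result = process(data)` → result = [8, 6, 9, 145, 179]
`print(data)` → prints [8, 6, 9]
`print(result)` → prints [8, 6, 9, 145, 179]

Answer:
[8, 6, 9]
[8, 6, 9, 145, 179]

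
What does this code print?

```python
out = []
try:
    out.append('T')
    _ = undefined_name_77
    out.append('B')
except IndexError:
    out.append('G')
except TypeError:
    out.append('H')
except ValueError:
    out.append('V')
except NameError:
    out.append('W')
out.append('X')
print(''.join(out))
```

Execution trace: 'T' (try body) → 'W' (except NameError) → 'X' (after the try/except). Output: TWX

Answer: TWX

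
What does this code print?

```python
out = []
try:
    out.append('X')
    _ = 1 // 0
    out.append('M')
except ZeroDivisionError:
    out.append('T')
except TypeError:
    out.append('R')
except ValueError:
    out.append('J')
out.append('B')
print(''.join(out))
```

Execution trace: 'X' (try body) → 'T' (except ZeroDivisionError) → 'B' (after the try/except). Output: XTB

Answer: XTB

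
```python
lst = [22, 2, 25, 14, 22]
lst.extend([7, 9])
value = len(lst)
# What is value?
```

Trace:
`lst = [22, 2, 25, 14, 22]` → lst = [22, 2, 25, 14, 22]
`lst.extend([7, 9])` → lst = [22, 2, 25, 14, 22, 7, 9]
`value = len(lst)` → value = 7
So value = 7

Answer: 7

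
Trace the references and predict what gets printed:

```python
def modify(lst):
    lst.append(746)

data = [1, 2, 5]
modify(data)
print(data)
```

Key concept: function modifies passed list.
Step by step:
`data = [1, 2, 5]` → data = [1, 2, 5]
`modify(data)` → data = [1, 2, 5, 746]
`print(data)` → prints [1, 2, 5, 746]

Answer: [1, 2, 5, 746]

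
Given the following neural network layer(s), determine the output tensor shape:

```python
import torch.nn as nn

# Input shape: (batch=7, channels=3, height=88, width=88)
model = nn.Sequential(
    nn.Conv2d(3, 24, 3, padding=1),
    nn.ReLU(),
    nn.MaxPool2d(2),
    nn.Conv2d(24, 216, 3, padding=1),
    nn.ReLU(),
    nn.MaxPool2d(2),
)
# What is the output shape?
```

Input: (7, 3, 88, 88) -> after first Conv2d: (7, 24, 88, 88) -> after first MaxPool2d: (7, 24, 44, 44) -> after second Conv2d: (7, 216, 44, 44) -> Output: (7, 216, 22, 22)

Answer: (7, 216, 22, 22)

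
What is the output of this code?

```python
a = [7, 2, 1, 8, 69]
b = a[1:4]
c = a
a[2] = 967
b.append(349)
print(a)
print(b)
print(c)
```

Key concept: slice vs alias.
Step by step:
`a = [7, 2, 1, 8, 69]` → a = [7, 2, 1, 8, 69]
`b = a[1:4]` → b = [2, 1, 8]
`c = a` → c = [7, 2, 1, 8, 69] (same object as a)
`a[2] = 967` → a = [7, 2, 967, 8, 69] (same object as c); c = [7, 2, 967, 8, 69] (same object as a)
`b.append(349)` → b = [2, 1, 8, 349]
`print(a)` → prints [7, 2, 967, 8, 69]
`print(b)` → prints [2, 1, 8, 349]
`print(c)` → prints [7, 2, 967, 8, 69]

Answer:
[7, 2, 967, 8, 69]
[2, 1, 8, 349]
[7, 2, 967, 8, 69]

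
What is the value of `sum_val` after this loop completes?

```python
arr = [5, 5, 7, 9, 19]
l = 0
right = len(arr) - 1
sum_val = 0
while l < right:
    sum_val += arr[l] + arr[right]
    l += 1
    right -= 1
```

Sum of pairs from ends
`sum_val` takes the values: 0 → 24 → 38

Answer: 38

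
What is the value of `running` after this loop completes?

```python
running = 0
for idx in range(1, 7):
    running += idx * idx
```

Sum of squares 1² to 6² = 91
`running` takes the values: 0 → 1 → 5 → 14 → 30 → 55 → 91

Answer: 91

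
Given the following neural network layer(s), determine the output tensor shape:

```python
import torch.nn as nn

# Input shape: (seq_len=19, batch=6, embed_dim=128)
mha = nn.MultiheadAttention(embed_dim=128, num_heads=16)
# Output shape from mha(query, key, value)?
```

Input: (19, 6, 128) -> Output: (19, 6, 128)

Answer: (19, 6, 128)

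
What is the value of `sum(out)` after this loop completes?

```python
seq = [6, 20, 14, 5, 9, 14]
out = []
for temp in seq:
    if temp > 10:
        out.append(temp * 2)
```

Sum of doubled values > 10
`out` takes the values: [] → [40] → [40, 28] → [40, 28, 28]
So `sum(out)` = 96

Answer: 96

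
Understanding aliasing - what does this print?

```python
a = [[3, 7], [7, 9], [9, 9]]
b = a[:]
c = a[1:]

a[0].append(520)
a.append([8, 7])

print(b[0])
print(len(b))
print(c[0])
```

Key concept: slice with nested mutation.
Step by step:
`a = [[3, 7], [7, 9], [9, 9]]` → a = [[3, 7], [7, 9], [9, 9]]
`b = a[:]` → b = [[3, 7], [7, 9], [9, 9]]
`c = a[1:]` → c = [[7, 9], [9, 9]]
`a[0].append(520)` → a = [[3, 7, 520], [7, 9], [9, 9]]; b = [[3, 7, 520], [7, 9], [9, 9]]
`a.append([8, 7])` → a = [[3, 7, 520], [7, 9], [9, 9], [8, 7]]
`print(b[0])` → prints [3, 7, 520]
`print(len(b))` → prints 3
`print(c[0])` → prints [7, 9]

Answer:
[3, 7, 520]
3
[7, 9]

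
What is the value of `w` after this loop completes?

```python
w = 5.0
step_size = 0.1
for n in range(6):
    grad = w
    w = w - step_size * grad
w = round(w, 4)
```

Gradient descent: w = 5.0 * (1 - 0.1)^6
`w` takes the values: 5.0 → 4.5 → 4.05 → 3.645 → 3.2805 → 2.95245 → 2.657205 → 2.6572

Answer: 2.6572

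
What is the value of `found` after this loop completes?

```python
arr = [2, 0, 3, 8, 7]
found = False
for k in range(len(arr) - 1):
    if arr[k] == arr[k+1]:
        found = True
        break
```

Check consecutive duplicates in [2, 0, 3, 8, 7]
`found` takes the values: False

Answer: False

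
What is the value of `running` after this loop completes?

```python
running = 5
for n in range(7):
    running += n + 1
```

Start at 5, add 1 to 7 = 33
`running` takes the values: 5 → 6 → 8 → 11 → 15 → 20 → 26 → 33

Answer: 33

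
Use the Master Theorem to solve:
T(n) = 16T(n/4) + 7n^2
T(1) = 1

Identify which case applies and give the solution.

a=16, b=4, f(n)=7n^2. log_4(16) = 2. Since c=2 = 2, Case 2 applies: T(n) = Θ(n^log_b(a) · log n) = O(n^2 log n).

Answer: O(n^2 log n) - Case 2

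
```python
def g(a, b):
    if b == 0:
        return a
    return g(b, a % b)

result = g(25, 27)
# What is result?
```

g(25, 27) -> g(27, 25) -> g(25, 2) -> g(2, 1) -> g(1, 0) -> 1

Answer: 1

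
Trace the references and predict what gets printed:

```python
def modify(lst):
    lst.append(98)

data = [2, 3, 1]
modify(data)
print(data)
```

Key concept: function modifies passed list.
Step by step:
`data = [2, 3, 1]` → data = [2, 3, 1]
`modify(data)` → data = [2, 3, 1, 98]
`print(data)` → prints [2, 3, 1, 98]

Answer: [2, 3, 1, 98]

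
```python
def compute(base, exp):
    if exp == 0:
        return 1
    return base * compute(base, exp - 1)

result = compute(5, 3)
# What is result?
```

compute(5, 3) = 5 * 5 * 5 = 125

Answer: 125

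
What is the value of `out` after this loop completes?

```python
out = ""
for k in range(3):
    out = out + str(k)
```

Concatenate digits 0 to 2
`out` takes the values: "" → "0" → "01" → "012"

Answer: "012"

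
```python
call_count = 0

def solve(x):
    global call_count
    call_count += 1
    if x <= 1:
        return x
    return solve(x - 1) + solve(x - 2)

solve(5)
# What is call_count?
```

Calls(x) = 1 + Calls(x-1) + Calls(x-2); Calls(0)=Calls(1)=1. For x=5 this gives 15.

Answer: 15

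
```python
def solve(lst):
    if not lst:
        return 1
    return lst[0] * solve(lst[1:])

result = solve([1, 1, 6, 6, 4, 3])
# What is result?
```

Product over [1, 1, 6, 6, 4, 3] = 1 * 1 * 6 * 6 * 4 * 3 = 432

Answer: 432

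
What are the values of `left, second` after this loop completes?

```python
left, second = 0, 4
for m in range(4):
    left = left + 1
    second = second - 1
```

left goes 0→4, second goes 4→0
`left, second` takes the values: (0, 4) → (1, 4) → (1, 3) → (2, 3) → (2, 2) → (3, 2) → (3, 1) → (4, 1) → (4, 0)

Answer: 4, 0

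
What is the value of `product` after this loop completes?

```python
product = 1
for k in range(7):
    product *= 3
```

3^7 = 2187
`product` takes the values: 1 → 3 → 9 → 27 → 81 → 243 → 729 → 2187

Answer: 2187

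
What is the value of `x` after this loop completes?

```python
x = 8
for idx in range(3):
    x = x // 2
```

Halve 3 times: 8 // 2^3 = 1
`x` takes the values: 8 → 4 → 2 → 1

Answer: 1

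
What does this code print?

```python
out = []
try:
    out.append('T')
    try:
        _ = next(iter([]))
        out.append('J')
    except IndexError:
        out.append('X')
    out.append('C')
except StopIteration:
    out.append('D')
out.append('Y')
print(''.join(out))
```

Execution trace: 'T' (try body) → 'D' (except StopIteration) → 'Y' (after the try/except). Output: TDY

Answer: TDY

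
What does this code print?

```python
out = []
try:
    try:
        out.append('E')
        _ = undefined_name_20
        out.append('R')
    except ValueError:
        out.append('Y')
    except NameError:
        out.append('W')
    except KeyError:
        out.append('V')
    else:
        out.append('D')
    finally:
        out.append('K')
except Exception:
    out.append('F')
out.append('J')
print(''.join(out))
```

Execution trace: 'E' (inner try body) → 'W' (inner except NameError) → 'K' (inner finally) → 'J' (after the try/except). Output: EWKJ

Answer: EWKJ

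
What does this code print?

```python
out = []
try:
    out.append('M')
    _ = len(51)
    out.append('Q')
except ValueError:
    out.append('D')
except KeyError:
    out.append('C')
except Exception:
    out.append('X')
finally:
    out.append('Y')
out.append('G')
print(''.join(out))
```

Execution trace: 'M' (try body) → 'X' (except Exception) → 'Y' (finally) → 'G' (after the try/except). Output: MXYG

Answer: MXYG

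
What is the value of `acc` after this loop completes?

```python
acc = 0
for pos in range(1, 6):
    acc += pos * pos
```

Sum of squares 1² to 5² = 55
`acc` takes the values: 0 → 1 → 5 → 14 → 30 → 55

Answer: 55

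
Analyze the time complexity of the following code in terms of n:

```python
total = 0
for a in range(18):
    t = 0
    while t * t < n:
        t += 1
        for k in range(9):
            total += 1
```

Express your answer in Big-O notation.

Each loop level contributes: 1 × √n × 1. Multiplying the contributions gives O(√n).

Answer: O(√n)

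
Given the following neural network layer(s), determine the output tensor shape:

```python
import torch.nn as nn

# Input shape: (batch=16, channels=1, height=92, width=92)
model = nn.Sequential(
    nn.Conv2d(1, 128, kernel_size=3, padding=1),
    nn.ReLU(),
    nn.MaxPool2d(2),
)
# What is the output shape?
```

Input: (16, 1, 92, 92) -> after Conv2d: (16, 128, 92, 92) -> after ReLU: (16, 128, 92, 92) -> Output: (16, 128, 46, 46)

Answer: (16, 128, 46, 46)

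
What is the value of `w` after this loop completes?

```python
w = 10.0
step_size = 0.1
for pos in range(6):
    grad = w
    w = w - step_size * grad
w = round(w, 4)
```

Gradient descent: w = 10.0 * (1 - 0.1)^6
`w` takes the values: 10.0 → 9.0 → 8.1 → 7.29 → 6.561 → 5.9049 → 5.31441 → 5.3144

Answer: 5.3144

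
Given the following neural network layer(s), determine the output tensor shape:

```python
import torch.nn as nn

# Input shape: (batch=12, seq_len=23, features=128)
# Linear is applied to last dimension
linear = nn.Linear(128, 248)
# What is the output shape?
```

Input: (12, 23, 128) -> Output: (12, 23, 248)

Answer: (12, 23, 248)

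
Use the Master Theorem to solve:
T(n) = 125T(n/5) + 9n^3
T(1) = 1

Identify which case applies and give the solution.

a=125, b=5, f(n)=9n^3. log_5(125) = 3. Since c=3 = 3, Case 2 applies: T(n) = Θ(n^log_b(a) · log n) = O(n^3 log n).

Answer: O(n^3 log n) - Case 2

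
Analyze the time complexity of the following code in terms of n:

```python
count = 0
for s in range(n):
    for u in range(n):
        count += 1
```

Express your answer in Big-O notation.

Each loop level contributes: n × n. Multiplying the contributions gives O(n^2).

Answer: O(n^2)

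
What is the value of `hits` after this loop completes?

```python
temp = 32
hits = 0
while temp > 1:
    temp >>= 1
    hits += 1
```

Count right shifts until 1
`hits` takes the values: 0 → 1 → 2 → 3 → 4 → 5

Answer: 5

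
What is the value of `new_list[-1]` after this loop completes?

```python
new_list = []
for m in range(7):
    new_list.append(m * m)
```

Last element of squares 0 to 6
`new_list` takes the values: [] → [0] → [0, 1] → [0, 1, 4] → [0, 1, 4, 9] → [0, 1, 4, 9, 16] → [0, 1, 4, 9, 16, 25] → [0, 1, 4, 9, 16, 25, 36]
So `new_list[-1]` = 36

Answer: 36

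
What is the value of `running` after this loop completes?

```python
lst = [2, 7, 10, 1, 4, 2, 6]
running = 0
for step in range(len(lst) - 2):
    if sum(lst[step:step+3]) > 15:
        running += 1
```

Count windows with sum > 15
`running` takes the values: 0 → 1 → 2

Answer: 2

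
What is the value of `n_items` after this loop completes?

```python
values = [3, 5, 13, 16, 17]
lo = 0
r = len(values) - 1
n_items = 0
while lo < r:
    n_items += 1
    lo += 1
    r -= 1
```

Iterations until pointers meet (list length 5)
`n_items` takes the values: 0 → 1 → 2

Answer: 2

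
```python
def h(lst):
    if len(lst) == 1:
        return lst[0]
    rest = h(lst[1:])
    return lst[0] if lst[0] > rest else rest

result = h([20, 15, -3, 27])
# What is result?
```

Recursive max over [20, 15, -3, 27] = 27

Answer: 27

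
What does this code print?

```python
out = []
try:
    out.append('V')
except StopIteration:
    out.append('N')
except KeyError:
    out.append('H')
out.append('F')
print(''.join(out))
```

Execution trace: 'V' (try body, no exception) → 'F' (after the try/except). Output: VF

Answer: VF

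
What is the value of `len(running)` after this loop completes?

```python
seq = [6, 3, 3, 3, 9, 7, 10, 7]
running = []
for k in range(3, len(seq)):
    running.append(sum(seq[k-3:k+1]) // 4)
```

Number of 4-element averages
`running` takes the values: [] → [3] → [3, 4] → [3, 4, 5] → [3, 4, 5, 7] → [3, 4, 5, 7, 8]
So `len(running)` = 5

Answer: 5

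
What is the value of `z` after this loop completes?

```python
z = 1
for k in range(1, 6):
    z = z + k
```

Start at 1, add 1 through 5
`z` takes the values: 1 → 2 → 4 → 7 → 11 → 16

Answer: 16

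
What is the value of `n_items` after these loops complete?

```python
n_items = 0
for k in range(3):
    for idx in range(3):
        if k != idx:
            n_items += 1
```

3² - 3 (exclude diagonal)
`n_items` takes the values: 0 → 1 → 2 → 3 → 4 → 5 → 6

Answer: 6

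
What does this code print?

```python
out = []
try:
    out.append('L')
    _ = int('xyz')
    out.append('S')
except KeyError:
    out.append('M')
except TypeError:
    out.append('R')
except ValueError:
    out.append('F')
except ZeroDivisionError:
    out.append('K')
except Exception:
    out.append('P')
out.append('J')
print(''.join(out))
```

Execution trace: 'L' (try body) → 'F' (except ValueError) → 'J' (after the try/except). Output: LFJ

Answer: LFJ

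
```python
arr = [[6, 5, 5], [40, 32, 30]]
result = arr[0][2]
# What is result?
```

Trace:
`arr = [[6, 5, 5], [40, 32, 30]]` → arr = [[6, 5, 5], [40, 32, 30]]
`result = arr[0][2]` → result = 5
So result = 5

Answer: 5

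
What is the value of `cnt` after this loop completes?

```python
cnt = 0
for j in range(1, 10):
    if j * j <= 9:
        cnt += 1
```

Count numbers where j² ≤ 9
`cnt` takes the values: 0 → 1 → 2 → 3

Answer: 3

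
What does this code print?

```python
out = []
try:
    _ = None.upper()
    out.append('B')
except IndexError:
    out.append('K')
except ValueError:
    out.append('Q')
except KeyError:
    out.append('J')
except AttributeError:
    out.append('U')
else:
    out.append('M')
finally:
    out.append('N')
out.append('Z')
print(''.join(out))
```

Execution trace: 'U' (except AttributeError) → 'N' (finally) → 'Z' (after the try/except). Output: UNZ

Answer: UNZ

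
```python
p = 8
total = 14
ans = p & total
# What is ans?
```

Trace:
`p = 8` → p = 8
`total = 14` → total = 14
`ans = p & total` → ans = 8
So ans = 8

Answer: 8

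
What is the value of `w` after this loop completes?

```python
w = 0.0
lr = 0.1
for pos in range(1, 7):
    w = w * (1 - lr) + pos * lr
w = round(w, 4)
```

Moving average with lr=0.1
`w` takes the values: 0.0 → 0.1 → 0.29 → 0.561 → 0.9049 → 1.31441 → 1.782969 → 1.783

Answer: 1.783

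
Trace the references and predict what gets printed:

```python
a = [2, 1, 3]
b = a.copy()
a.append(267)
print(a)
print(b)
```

Key concept: list.copy() creates independent copy.
Step by step:
`a = [2, 1, 3]` → a = [2, 1, 3]
`b = a.copy()` → b = [2, 1, 3]
`a.append(267)` → a = [2, 1, 3, 267]
`print(a)` → prints [2, 1, 3, 267]
`print(b)` → prints [2, 1, 3]

Answer:
[2, 1, 3, 267]
[2, 1, 3]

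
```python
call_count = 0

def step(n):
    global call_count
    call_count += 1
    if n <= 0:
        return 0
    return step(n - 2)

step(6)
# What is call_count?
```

Linear recursion stepping by 2: 4 calls from n=6 down to ≤0.

Answer: 4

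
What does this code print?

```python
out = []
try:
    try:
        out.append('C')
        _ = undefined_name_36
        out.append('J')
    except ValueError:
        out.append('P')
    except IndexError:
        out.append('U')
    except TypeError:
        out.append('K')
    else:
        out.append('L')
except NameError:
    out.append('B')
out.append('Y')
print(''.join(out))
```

Execution trace: 'C' (try body) → 'B' (outer except NameError) → 'Y' (after the try/except). Output: CBY

Answer: CBY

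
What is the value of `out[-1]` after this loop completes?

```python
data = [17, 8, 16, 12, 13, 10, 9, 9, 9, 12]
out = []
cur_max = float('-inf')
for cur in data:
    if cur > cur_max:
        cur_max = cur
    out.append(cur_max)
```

Running max ends at 17
`out` takes the values: [] → [17] → [17, 17] → [17, 17, 17] → [17, 17, 17, 17] → [17, 17, 17, 17, 17] → [17, 17, 17, 17, 17, 17] → [17, 17, 17, 17, 17, 17, 17] → [17, 17, 17, 17, 17, 17, 17, 17] → [17, 17, 17, 17, 17, 17, 17, 17, 17] → [17, 17, 17, 17, 17, 17, 17, 17, 17, 17]
So `out[-1]` = 17

Answer: 17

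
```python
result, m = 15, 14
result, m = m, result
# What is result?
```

Trace:
`result, m = 15, 14` → result = 15; m = 14
`result, m = m, result` → result = 14; m = 15
So result = 14

Answer: 14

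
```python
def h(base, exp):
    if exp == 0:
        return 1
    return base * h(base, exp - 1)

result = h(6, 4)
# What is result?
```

h(6, 4) = 6 * 6 * 6 * 6 = 1296

Answer: 1296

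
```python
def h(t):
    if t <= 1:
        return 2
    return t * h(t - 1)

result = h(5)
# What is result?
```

h(5) = 5 * 4 * 3 * 2 * 2 = 240

Answer: 240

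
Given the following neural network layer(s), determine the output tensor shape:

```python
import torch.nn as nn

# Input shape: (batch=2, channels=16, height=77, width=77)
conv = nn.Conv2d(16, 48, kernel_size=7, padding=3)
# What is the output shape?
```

Input: (2, 16, 77, 77) -> Output: (2, 48, 77, 77)

Answer: (2, 48, 77, 77)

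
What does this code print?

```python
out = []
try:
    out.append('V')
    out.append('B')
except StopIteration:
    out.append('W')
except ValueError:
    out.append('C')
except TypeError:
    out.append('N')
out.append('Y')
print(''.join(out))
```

Execution trace: 'V' (try body) → 'B' (try body, no exception) → 'Y' (after the try/except). Output: VBY

Answer: VBY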